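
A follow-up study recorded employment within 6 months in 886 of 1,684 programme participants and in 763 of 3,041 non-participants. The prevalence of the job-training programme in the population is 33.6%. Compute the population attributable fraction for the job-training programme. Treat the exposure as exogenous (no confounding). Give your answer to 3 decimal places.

PAF ≈ 0.269

p₁ = P(outcome | exposed) = 886/1684 = 0.52613
p₀ = P(outcome | unexposed) = 763/3041 = 0.2509
Overall risk P(Y=1) = π·p₁ + (1−π)·p₀ = 0.336×0.52613 + 0.664×0.2509 = 0.34338.
Under exogeneity, PAF = [P(Y=1) − p₀] / P(Y=1).
PAF = (0.34338 − 0.2509) / 0.34338 ≈ 0.2693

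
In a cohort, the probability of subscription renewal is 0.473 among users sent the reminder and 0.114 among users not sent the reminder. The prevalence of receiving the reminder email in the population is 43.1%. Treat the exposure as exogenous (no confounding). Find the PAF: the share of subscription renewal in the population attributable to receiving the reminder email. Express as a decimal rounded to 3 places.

PAF ≈ 0.576

Let p₁ = 0.473, p₀ = 0.114.
Overall risk P(Y=1) = π·p₁ + (1−π)·p₀ = 0.431×0.473 + 0.569×0.114 = 0.26873.
Under exogeneity, PAF = [P(Y=1) − p₀] / P(Y=1).
PAF = (0.26873 − 0.114) / 0.26873 ≈ 0.5758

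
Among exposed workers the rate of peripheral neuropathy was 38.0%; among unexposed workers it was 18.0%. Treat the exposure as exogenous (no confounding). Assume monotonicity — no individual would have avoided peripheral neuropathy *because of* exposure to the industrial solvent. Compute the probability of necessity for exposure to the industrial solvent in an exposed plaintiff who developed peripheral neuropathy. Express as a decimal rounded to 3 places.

PN ≈ 0.526

p₁ = 0.38, p₀ = 0.18.
Under exogeneity and monotonicity, PN = (p₁ − p₀) / p₁.
PN = (0.38 − 0.18) / 0.38 = 0.2 / 0.38 ≈ 0.5263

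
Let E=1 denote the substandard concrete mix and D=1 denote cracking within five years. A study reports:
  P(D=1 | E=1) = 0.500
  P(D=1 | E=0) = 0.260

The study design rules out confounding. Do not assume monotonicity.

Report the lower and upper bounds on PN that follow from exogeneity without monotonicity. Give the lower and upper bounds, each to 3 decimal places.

Let p₁ = 0.5, p₀ = 0.26.
Under exogeneity alone the bounds on PN are max{0,(p₁−p₀)/p₁} ≤ PN ≤ min{1,(1−p₀)/p₁}.
  lower = (p₁ − p₀)/p₁ = 0.24 / 0.5 ≈ 0.4800
  upper = min{1, (1 − p₀)/p₁} = 0.74 / 0.5 ≈ 1.4800 → capped at 1

0.480 ≤ PN ≤ 1.000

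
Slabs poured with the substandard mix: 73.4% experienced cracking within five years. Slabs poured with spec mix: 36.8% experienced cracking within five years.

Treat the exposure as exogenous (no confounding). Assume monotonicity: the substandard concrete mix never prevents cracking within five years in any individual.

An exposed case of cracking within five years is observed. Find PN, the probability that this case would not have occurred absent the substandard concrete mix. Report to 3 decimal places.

p₁ = 0.734, p₀ = 0.368.
Under exogeneity and monotonicity, PN = (p₁ − p₀) / p₁.
PN = (0.734 − 0.368) / 0.734 = 0.366 / 0.734 ≈ 0.4986

PN ≈ 0.499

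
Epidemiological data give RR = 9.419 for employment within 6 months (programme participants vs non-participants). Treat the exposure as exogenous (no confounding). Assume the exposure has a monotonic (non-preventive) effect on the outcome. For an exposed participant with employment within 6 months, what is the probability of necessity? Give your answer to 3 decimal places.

PN ≈ 0.894

Under exogeneity and monotonicity, PN = (RR − 1) / RR = 1 − 1/RR.
PN = (9.419 − 1) / 9.419 = 8.419 / 9.419 ≈ 0.8938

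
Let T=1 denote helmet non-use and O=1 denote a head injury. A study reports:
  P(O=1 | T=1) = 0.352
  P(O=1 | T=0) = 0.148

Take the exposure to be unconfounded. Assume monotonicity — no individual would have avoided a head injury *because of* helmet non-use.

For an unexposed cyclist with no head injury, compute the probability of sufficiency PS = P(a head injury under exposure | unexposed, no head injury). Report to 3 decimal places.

PS ≈ 0.239

Let p₁ = 0.352, p₀ = 0.148.
Under exogeneity and monotonicity, PS = (p₁ − p₀) / (1 − p₀).
PS = (0.352 − 0.148) / (1 − 0.148) = 0.204 / 0.852 ≈ 0.2394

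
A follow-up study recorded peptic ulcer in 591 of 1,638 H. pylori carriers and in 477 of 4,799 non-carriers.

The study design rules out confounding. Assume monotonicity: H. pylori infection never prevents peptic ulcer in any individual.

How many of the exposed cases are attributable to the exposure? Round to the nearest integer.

about 428 cases

p₁ = P(outcome | exposed) = 591/1638 = 0.36081
p₀ = P(outcome | unexposed) = 477/4799 = 0.099396
PN = (p₁ − p₀)/p₁ = (0.36081 − 0.099396) / 0.36081 ≈ 0.72452.
Attributable cases ≈ PN × (exposed cases) = 0.72452 × 591 ≈ 428.19.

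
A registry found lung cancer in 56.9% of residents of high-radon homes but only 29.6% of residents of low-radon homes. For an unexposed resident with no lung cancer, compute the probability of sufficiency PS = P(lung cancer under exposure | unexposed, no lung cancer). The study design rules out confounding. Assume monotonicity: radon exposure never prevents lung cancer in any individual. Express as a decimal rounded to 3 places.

PS ≈ 0.388

p₁ = 0.569, p₀ = 0.296.
Under exogeneity and monotonicity, PS = (p₁ − p₀) / (1 − p₀).
PS = (0.569 − 0.296) / (1 − 0.296) = 0.273 / 0.704 ≈ 0.3878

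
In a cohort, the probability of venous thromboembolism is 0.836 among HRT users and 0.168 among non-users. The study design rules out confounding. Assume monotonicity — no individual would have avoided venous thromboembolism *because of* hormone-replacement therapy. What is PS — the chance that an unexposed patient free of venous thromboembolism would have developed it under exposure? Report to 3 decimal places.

PS ≈ 0.803

Let p₁ = 0.836, p₀ = 0.168.
Under exogeneity and monotonicity, PS = (p₁ − p₀) / (1 − p₀).
PS = (0.836 − 0.168) / (1 − 0.168) = 0.668 / 0.832 ≈ 0.8029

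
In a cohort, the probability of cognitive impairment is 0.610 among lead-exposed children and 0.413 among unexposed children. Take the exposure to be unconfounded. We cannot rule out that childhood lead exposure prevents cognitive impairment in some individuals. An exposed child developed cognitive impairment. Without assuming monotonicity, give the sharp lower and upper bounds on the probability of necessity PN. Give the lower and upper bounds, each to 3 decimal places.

0.323 ≤ PN ≤ 0.962

Let p₁ = 0.61, p₀ = 0.413.
Under exogeneity alone the bounds on PN are max{0,(p₁−p₀)/p₁} ≤ PN ≤ min{1,(1−p₀)/p₁}.
  lower = (p₁ − p₀)/p₁ = 0.197 / 0.61 ≈ 0.3230
  upper = min{1, (1 − p₀)/p₁} = 0.587 / 0.61 ≈ 0.9623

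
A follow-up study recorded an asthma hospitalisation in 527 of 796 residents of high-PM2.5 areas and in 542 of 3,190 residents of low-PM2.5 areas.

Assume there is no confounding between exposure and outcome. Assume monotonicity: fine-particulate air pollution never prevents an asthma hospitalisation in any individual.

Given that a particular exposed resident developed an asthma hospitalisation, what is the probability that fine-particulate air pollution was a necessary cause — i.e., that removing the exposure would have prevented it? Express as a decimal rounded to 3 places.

p₁ = P(outcome | exposed) = 527/796 = 0.66206
p₀ = P(outcome | unexposed) = 542/3190 = 0.16991
Under exogeneity and monotonicity, PN = (p₁ − p₀) / p₁.
PN = (0.66206 − 0.16991) / 0.66206 = 0.49215 / 0.66206 ≈ 0.7434

PN ≈ 0.743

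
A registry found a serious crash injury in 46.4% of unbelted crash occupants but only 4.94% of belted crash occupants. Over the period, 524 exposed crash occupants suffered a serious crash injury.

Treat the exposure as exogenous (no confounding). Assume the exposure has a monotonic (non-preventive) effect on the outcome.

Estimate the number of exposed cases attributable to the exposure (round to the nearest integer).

p₁ = 0.464, p₀ = 0.0494.
PN = (p₁ − p₀)/p₁ = (0.464 − 0.0494) / 0.464 ≈ 0.89353.
Attributable cases ≈ PN × (exposed cases) = 0.89353 × 524 ≈ 468.21.

about 468 cases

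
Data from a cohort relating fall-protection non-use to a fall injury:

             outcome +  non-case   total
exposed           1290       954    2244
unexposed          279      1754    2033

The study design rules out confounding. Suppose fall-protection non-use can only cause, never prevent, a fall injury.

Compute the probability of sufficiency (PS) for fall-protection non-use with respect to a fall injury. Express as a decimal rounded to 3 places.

PS ≈ 0.507

p₁ = P(outcome | exposed) = 1290/2244 = 0.57487
p₀ = P(outcome | unexposed) = 279/2033 = 0.13724
Under exogeneity and monotonicity, PS = (p₁ − p₀) / (1 − p₀).
PS = (0.57487 − 0.13724) / (1 − 0.13724) = 0.43763 / 0.86276 ≈ 0.5072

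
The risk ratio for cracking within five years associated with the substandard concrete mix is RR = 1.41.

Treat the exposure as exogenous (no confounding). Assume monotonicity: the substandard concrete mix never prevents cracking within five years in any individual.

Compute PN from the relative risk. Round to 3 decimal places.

Under exogeneity and monotonicity, PN = (RR − 1) / RR = 1 − 1/RR.
PN = (1.41 − 1) / 1.41 = 0.41 / 1.41 ≈ 0.2908

PN ≈ 0.291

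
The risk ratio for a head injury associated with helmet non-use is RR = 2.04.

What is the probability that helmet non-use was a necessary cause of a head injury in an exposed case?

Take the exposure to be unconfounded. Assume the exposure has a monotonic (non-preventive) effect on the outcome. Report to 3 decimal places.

PN ≈ 0.510

Under exogeneity and monotonicity, PN = (RR − 1) / RR = 1 − 1/RR.
PN = (2.04 − 1) / 2.04 = 1.04 / 2.04 ≈ 0.5098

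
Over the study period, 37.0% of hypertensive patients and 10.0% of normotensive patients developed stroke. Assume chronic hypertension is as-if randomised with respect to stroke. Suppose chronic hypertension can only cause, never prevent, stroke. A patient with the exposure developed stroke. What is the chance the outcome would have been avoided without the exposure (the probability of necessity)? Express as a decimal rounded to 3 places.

p₁ = 0.37, p₀ = 0.1.
Under exogeneity and monotonicity, PN = (p₁ − p₀) / p₁.
PN = (0.37 − 0.1) / 0.37 = 0.27 / 0.37 ≈ 0.7297

PN ≈ 0.730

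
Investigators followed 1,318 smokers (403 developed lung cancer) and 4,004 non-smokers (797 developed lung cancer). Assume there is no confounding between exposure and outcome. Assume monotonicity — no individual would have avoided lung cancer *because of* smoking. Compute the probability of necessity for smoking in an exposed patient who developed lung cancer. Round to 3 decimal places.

PN ≈ 0.349

p₁ = P(outcome | exposed) = 403/1318 = 0.30577
p₀ = P(outcome | unexposed) = 797/4004 = 0.19905
Under exogeneity and monotonicity, PN = (p₁ − p₀) / p₁.
PN = (0.30577 − 0.19905) / 0.30577 = 0.10672 / 0.30577 ≈ 0.3490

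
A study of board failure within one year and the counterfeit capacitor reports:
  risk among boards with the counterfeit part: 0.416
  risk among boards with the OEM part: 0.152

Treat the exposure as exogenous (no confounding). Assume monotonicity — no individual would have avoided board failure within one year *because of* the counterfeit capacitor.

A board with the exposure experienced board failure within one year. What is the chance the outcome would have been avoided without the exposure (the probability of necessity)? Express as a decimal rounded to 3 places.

Let p₁ = 0.416, p₀ = 0.152.
Under exogeneity and monotonicity, PN = (p₁ − p₀) / p₁.
PN = (0.416 − 0.152) / 0.416 = 0.264 / 0.416 ≈ 0.6346

PN ≈ 0.635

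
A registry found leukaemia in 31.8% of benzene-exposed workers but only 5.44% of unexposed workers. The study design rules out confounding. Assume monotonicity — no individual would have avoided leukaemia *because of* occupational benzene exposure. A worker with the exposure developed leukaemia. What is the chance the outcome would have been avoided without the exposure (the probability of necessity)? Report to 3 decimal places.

PN ≈ 0.829

p₁ = 0.318, p₀ = 0.0544.
Under exogeneity and monotonicity, PN = (p₁ − p₀) / p₁.
PN = (0.318 − 0.0544) / 0.318 = 0.2636 / 0.318 ≈ 0.8289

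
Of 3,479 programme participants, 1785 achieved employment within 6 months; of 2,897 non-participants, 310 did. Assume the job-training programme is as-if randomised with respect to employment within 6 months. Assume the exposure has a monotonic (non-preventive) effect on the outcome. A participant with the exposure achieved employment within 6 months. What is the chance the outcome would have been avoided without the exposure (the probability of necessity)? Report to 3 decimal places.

p₁ = P(outcome | exposed) = 1785/3479 = 0.51308
p₀ = P(outcome | unexposed) = 310/2897 = 0.10701
Under exogeneity and monotonicity, PN = (p₁ − p₀) / p₁.
PN = (0.51308 − 0.10701) / 0.51308 = 0.40607 / 0.51308 ≈ 0.7914

PN ≈ 0.791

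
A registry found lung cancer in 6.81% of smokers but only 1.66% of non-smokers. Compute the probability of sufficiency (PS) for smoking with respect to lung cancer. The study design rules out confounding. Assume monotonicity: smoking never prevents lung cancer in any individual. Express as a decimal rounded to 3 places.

PS ≈ 0.052

p₁ = 0.0681, p₀ = 0.0166.
Under exogeneity and monotonicity, PS = (p₁ − p₀) / (1 − p₀).
PS = (0.0681 − 0.0166) / (1 − 0.0166) = 0.0515 / 0.9834 ≈ 0.0524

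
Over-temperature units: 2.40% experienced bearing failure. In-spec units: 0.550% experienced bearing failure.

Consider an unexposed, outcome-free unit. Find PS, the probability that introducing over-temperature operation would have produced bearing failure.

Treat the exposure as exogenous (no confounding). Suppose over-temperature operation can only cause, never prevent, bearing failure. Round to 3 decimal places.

p₁ = 0.024, p₀ = 0.0055.
Under exogeneity and monotonicity, PS = (p₁ − p₀) / (1 − p₀).
PS = (0.024 − 0.0055) / (1 − 0.0055) = 0.0185 / 0.9945 ≈ 0.0186

PS ≈ 0.019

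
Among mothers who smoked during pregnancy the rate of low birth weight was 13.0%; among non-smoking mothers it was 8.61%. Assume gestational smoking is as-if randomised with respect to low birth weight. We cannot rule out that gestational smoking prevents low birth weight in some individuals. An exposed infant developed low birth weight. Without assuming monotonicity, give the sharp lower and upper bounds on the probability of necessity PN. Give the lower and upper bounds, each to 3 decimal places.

p₁ = 0.13, p₀ = 0.0861.
Under exogeneity alone the bounds on PN are max{0,(p₁−p₀)/p₁} ≤ PN ≤ min{1,(1−p₀)/p₁}.
  lower = (p₁ − p₀)/p₁ = 0.0439 / 0.13 ≈ 0.3377
  upper = min{1, (1 − p₀)/p₁} = 0.9139 / 0.13 ≈ 7.0300 → capped at 1

0.338 ≤ PN ≤ 1.000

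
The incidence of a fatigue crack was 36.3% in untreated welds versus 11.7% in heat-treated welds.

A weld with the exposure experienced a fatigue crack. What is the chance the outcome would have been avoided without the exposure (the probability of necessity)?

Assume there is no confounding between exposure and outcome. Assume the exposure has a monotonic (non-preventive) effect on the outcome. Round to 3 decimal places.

p₁ = 0.363, p₀ = 0.117.
Under exogeneity and monotonicity, PN = (p₁ − p₀) / p₁.
PN = (0.363 − 0.117) / 0.363 = 0.246 / 0.363 ≈ 0.6777

PN ≈ 0.678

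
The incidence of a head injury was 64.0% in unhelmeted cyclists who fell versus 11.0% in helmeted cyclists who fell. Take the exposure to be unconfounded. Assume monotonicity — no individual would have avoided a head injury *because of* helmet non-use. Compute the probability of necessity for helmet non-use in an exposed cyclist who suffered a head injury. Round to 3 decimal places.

p₁ = 0.64, p₀ = 0.11.
Under exogeneity and monotonicity, PN = (p₁ − p₀) / p₁.
PN = (0.64 − 0.11) / 0.64 = 0.53 / 0.64 ≈ 0.8281

PN ≈ 0.828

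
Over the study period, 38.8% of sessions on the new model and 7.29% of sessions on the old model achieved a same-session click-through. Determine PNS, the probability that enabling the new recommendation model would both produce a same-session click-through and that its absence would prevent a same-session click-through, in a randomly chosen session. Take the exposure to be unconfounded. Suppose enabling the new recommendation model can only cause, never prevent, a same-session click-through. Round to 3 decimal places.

PNS ≈ 0.315

p₁ = 0.388, p₀ = 0.0729.
Under exogeneity and monotonicity, PNS = p₁ − p₀.
PNS = 0.388 − 0.0729 = 0.3151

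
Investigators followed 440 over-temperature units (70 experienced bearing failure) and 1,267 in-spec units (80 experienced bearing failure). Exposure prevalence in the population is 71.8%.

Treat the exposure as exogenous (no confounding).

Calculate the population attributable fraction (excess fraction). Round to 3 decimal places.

PAF ≈ 0.522

p₁ = P(outcome | exposed) = 70/440 = 0.15909
p₀ = P(outcome | unexposed) = 80/1267 = 0.063141
Overall risk P(Y=1) = π·p₁ + (1−π)·p₀ = 0.718×0.15909 + 0.282×0.063141 = 0.13203.
Under exogeneity, PAF = [P(Y=1) − p₀] / P(Y=1).
PAF = (0.13203 − 0.063141) / 0.13203 ≈ 0.5218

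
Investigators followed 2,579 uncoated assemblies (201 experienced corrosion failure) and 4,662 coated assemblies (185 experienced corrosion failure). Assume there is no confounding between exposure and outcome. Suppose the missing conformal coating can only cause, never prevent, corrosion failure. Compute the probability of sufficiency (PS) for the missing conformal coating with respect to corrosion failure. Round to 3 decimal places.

p₁ = P(outcome | exposed) = 201/2579 = 0.077937
p₀ = P(outcome | unexposed) = 185/4662 = 0.039683
Under exogeneity and monotonicity, PS = (p₁ − p₀) / (1 − p₀).
PS = (0.077937 − 0.039683) / (1 − 0.039683) = 0.038255 / 0.96032 ≈ 0.0398

PS ≈ 0.040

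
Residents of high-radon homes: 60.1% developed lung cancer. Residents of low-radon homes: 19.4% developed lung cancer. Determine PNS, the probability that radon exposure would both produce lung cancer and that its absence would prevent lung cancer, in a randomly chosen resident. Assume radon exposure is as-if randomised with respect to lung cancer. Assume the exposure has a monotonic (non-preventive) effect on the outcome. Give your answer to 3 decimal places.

PNS ≈ 0.407

p₁ = 0.601, p₀ = 0.194.
Under exogeneity and monotonicity, PNS = p₁ − p₀.
PNS = 0.601 − 0.194 = 0.407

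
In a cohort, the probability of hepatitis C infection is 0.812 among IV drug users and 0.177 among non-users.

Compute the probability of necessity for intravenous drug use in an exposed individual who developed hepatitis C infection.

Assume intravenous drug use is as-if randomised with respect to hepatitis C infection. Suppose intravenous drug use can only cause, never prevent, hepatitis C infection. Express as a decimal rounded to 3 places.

Let p₁ = 0.812, p₀ = 0.177.
Under exogeneity and monotonicity, PN = (p₁ − p₀) / p₁.
PN = (0.812 − 0.177) / 0.812 = 0.635 / 0.812 ≈ 0.7820

PN ≈ 0.782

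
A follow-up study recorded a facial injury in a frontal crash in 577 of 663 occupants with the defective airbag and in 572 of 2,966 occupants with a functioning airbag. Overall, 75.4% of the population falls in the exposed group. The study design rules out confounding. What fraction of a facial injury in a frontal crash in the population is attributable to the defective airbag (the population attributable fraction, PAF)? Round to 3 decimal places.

p₁ = P(outcome | exposed) = 577/663 = 0.87029
p₀ = P(outcome | unexposed) = 572/2966 = 0.19285
Overall risk P(Y=1) = π·p₁ + (1−π)·p₀ = 0.754×0.87029 + 0.246×0.19285 = 0.70364.
Under exogeneity, PAF = [P(Y=1) − p₀] / P(Y=1).
PAF = (0.70364 − 0.19285) / 0.70364 ≈ 0.7259

PAF ≈ 0.726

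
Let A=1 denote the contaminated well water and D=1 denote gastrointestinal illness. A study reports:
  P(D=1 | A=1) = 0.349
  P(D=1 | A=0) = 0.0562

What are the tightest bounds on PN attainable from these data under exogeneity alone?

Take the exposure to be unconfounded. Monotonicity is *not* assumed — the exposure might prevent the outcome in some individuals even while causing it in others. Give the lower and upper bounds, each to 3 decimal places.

Let p₁ = 0.349, p₀ = 0.0562.
Under exogeneity alone the bounds on PN are max{0,(p₁−p₀)/p₁} ≤ PN ≤ min{1,(1−p₀)/p₁}.
  lower = (p₁ − p₀)/p₁ = 0.2928 / 0.349 ≈ 0.8390
  upper = min{1, (1 − p₀)/p₁} = 0.9438 / 0.349 ≈ 2.7043 → capped at 1

0.839 ≤ PN ≤ 1.000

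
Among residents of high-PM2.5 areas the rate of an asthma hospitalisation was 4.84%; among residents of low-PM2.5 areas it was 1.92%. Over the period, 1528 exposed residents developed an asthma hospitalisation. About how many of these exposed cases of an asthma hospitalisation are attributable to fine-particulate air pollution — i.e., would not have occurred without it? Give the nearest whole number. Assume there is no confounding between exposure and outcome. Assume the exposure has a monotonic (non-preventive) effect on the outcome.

p₁ = 0.0484, p₀ = 0.0192.
PN = (p₁ − p₀)/p₁ = (0.0484 − 0.0192) / 0.0484 ≈ 0.60331.
Attributable cases ≈ PN × (exposed cases) = 0.60331 × 1528 ≈ 921.85.

about 922 cases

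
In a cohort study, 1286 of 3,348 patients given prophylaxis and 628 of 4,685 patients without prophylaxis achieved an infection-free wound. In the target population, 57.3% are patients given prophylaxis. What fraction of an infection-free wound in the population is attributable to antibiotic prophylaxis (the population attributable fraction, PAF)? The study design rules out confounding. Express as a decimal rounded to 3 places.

p₁ = P(outcome | exposed) = 1286/3348 = 0.38411
p₀ = P(outcome | unexposed) = 628/4685 = 0.13404
Overall risk P(Y=1) = π·p₁ + (1−π)·p₀ = 0.573×0.38411 + 0.427×0.13404 = 0.27733.
Under exogeneity, PAF = [P(Y=1) − p₀] / P(Y=1).
PAF = (0.27733 − 0.13404) / 0.27733 ≈ 0.5167

PAF ≈ 0.517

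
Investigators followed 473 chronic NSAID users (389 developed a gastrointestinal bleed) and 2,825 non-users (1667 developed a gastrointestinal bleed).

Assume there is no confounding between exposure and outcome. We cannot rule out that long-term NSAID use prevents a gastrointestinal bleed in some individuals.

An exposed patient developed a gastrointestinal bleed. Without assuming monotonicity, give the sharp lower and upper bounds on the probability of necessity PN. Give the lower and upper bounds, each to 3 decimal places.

0.282 ≤ PN ≤ 0.498

p₁ = P(outcome | exposed) = 389/473 = 0.82241
p₀ = P(outcome | unexposed) = 1667/2825 = 0.59009
Under exogeneity alone the bounds on PN are max{0,(p₁−p₀)/p₁} ≤ PN ≤ min{1,(1−p₀)/p₁}.
  lower = (p₁ − p₀)/p₁ = 0.23232 / 0.82241 ≈ 0.2825
  upper = min{1, (1 − p₀)/p₁} = 0.40991 / 0.82241 ≈ 0.4984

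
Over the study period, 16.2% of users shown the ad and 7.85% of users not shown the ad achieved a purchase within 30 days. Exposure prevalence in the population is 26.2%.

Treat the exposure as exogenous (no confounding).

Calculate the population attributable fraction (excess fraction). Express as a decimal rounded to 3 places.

PAF ≈ 0.218

p₁ = 0.162, p₀ = 0.0785.
Overall risk P(Y=1) = π·p₁ + (1−π)·p₀ = 0.262×0.162 + 0.738×0.0785 = 0.10038.
Under exogeneity, PAF = [P(Y=1) − p₀] / P(Y=1).
PAF = (0.10038 − 0.0785) / 0.10038 ≈ 0.2179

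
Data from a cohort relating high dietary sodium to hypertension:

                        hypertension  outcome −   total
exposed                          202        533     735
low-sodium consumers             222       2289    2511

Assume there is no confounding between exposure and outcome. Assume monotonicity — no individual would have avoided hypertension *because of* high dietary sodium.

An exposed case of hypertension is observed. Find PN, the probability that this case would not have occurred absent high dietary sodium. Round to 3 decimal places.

p₁ = P(outcome | exposed) = 202/735 = 0.27483
p₀ = P(outcome | unexposed) = 222/2511 = 0.088411
Under exogeneity and monotonicity, PN = (p₁ − p₀)/p₁.
PN = (0.27483 − 0.088411) / 0.27483 ≈ 0.6783

PN ≈ 0.678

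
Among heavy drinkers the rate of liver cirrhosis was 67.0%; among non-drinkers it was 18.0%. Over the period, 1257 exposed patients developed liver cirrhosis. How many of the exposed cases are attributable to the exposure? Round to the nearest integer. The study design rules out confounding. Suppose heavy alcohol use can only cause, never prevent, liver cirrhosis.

p₁ = 0.67, p₀ = 0.18.
PN = (p₁ − p₀)/p₁ = (0.67 − 0.18) / 0.67 ≈ 0.73134.
Attributable cases ≈ PN × (exposed cases) = 0.73134 × 1257 ≈ 919.30.

about 919 cases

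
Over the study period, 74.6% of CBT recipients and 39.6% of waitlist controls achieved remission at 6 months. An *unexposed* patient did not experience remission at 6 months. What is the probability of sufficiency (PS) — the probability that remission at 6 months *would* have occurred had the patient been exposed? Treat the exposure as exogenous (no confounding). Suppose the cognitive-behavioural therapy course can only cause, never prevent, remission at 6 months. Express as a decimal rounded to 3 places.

PS ≈ 0.579

p₁ = 0.746, p₀ = 0.396.
Under exogeneity and monotonicity, PS = (p₁ − p₀) / (1 − p₀).
PS = (0.746 − 0.396) / (1 − 0.396) = 0.35 / 0.604 ≈ 0.5795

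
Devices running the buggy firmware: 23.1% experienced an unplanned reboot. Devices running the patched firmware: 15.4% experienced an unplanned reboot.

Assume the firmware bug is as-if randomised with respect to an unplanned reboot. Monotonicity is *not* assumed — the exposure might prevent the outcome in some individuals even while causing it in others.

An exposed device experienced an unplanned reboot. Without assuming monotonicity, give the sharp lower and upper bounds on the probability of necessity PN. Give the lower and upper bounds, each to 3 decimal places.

0.333 ≤ PN ≤ 1.000

p₁ = 0.231, p₀ = 0.154.
Under exogeneity alone the bounds on PN are max{0,(p₁−p₀)/p₁} ≤ PN ≤ min{1,(1−p₀)/p₁}.
  lower = (p₁ − p₀)/p₁ = 0.077 / 0.231 ≈ 0.3333
  upper = min{1, (1 − p₀)/p₁} = 0.846 / 0.231 ≈ 3.6623 → capped at 1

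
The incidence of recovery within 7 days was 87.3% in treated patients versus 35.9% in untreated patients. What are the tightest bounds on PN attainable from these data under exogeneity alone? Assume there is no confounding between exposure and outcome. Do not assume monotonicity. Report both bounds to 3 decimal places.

0.589 ≤ PN ≤ 0.734

p₁ = 0.873, p₀ = 0.359.
Under exogeneity alone the bounds on PN are max{0,(p₁−p₀)/p₁} ≤ PN ≤ min{1,(1−p₀)/p₁}.
  lower = (p₁ − p₀)/p₁ = 0.514 / 0.873 ≈ 0.5888
  upper = min{1, (1 − p₀)/p₁} = 0.641 / 0.873 ≈ 0.7342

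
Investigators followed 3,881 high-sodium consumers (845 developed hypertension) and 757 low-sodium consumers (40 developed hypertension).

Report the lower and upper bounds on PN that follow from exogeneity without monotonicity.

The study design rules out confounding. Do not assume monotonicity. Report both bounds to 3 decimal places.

0.757 ≤ PN ≤ 1.000

p₁ = P(outcome | exposed) = 845/3881 = 0.21773
p₀ = P(outcome | unexposed) = 40/757 = 0.05284
Under exogeneity alone the bounds on PN are max{0,(p₁−p₀)/p₁} ≤ PN ≤ min{1,(1−p₀)/p₁}.
  lower = (p₁ − p₀)/p₁ = 0.16489 / 0.21773 ≈ 0.7573
  upper = min{1, (1 − p₀)/p₁} = 0.94716 / 0.21773 ≈ 4.3502 → capped at 1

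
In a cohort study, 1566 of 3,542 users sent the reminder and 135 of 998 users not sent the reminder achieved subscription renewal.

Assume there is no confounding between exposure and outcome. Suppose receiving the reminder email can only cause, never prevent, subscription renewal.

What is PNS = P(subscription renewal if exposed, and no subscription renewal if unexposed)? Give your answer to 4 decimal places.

p₁ = P(outcome | exposed) = 1566/3542 = 0.44212
p₀ = P(outcome | unexposed) = 135/998 = 0.13527
Under exogeneity and monotonicity, PNS = p₁ − p₀.
PNS = 0.44212 − 0.13527 = 0.30685

PNS ≈ 0.3069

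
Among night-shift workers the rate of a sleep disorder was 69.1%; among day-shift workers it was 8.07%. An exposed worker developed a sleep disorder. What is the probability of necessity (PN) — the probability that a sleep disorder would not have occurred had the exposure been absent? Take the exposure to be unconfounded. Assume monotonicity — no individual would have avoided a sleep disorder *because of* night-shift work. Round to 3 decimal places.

PN ≈ 0.883

p₁ = 0.691, p₀ = 0.0807.
Under exogeneity and monotonicity, PN = (p₁ − p₀) / p₁.
PN = (0.691 − 0.0807) / 0.691 = 0.6103 / 0.691 ≈ 0.8832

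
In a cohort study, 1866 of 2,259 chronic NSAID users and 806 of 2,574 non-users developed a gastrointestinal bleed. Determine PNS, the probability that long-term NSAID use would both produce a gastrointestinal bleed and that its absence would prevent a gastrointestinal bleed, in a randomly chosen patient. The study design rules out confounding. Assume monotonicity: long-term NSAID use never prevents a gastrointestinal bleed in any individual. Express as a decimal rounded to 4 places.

p₁ = P(outcome | exposed) = 1866/2259 = 0.82603
p₀ = P(outcome | unexposed) = 806/2574 = 0.31313
Under exogeneity and monotonicity, PNS = p₁ − p₀.
PNS = 0.82603 − 0.31313 = 0.5129

PNS ≈ 0.5129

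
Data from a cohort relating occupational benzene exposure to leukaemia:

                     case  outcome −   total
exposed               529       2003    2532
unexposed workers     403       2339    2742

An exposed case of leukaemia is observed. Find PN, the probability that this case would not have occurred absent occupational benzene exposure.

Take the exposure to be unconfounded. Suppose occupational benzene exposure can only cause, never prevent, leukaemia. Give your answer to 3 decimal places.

PN ≈ 0.297

p₁ = P(outcome | exposed) = 529/2532 = 0.20893
p₀ = P(outcome | unexposed) = 403/2742 = 0.14697
Under exogeneity and monotonicity, PN = (p₁ − p₀)/p₁.
PN = (0.20893 − 0.14697) / 0.20893 ≈ 0.2965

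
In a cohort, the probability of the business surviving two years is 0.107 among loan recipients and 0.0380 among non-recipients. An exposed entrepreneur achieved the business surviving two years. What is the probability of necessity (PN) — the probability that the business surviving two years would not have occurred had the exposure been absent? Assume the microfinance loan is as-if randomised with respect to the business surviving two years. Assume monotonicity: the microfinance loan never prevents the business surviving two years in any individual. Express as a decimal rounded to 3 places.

PN ≈ 0.645

Let p₁ = 0.107, p₀ = 0.038.
Under exogeneity and monotonicity, PN = (p₁ − p₀) / p₁.
PN = (0.107 − 0.038) / 0.107 = 0.069 / 0.107 ≈ 0.6449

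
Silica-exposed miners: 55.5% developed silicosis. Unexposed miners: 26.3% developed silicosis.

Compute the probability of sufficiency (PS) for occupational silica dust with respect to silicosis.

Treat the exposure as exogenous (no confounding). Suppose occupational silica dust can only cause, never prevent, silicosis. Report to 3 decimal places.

PS ≈ 0.396

p₁ = 0.555, p₀ = 0.263.
Under exogeneity and monotonicity, PS = (p₁ − p₀) / (1 − p₀).
PS = (0.555 − 0.263) / (1 − 0.263) = 0.292 / 0.737 ≈ 0.3962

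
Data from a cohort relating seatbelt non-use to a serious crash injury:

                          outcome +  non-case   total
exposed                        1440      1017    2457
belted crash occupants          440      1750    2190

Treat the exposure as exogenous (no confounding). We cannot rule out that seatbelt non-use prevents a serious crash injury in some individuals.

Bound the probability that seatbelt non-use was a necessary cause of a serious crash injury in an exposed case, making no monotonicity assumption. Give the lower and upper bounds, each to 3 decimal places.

0.657 ≤ PN ≤ 1.000

p₁ = P(outcome | exposed) = 1440/2457 = 0.58608
p₀ = P(outcome | unexposed) = 440/2190 = 0.20091
Under exogeneity alone the bounds on PN are max{0,(p₁−p₀)/p₁} ≤ PN ≤ min{1,(1−p₀)/p₁}.
  lower = (p₁ − p₀)/p₁ = 0.38517 / 0.58608 ≈ 0.6572
  upper = min{1, (1 − p₀)/p₁} = 0.79909 / 0.58608 ≈ 1.3634 → capped at 1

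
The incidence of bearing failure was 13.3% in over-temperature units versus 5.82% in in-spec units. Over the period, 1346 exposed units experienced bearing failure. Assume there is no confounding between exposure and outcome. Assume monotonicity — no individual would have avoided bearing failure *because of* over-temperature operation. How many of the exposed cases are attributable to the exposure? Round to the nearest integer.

p₁ = 0.133, p₀ = 0.0582.
PN = (p₁ − p₀)/p₁ = (0.133 − 0.0582) / 0.133 ≈ 0.56241.
Attributable cases ≈ PN × (exposed cases) = 0.56241 × 1346 ≈ 757.00.

about 757 cases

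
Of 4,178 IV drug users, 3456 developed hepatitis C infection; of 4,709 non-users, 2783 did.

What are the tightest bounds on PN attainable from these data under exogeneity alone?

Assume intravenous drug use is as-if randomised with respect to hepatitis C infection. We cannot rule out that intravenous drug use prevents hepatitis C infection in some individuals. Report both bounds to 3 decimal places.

p₁ = P(outcome | exposed) = 3456/4178 = 0.82719
p₀ = P(outcome | unexposed) = 2783/4709 = 0.591
Under exogeneity alone the bounds on PN are max{0,(p₁−p₀)/p₁} ≤ PN ≤ min{1,(1−p₀)/p₁}.
  lower = (p₁ − p₀)/p₁ = 0.23619 / 0.82719 ≈ 0.2855
  upper = min{1, (1 − p₀)/p₁} = 0.409 / 0.82719 ≈ 0.4944

0.286 ≤ PN ≤ 0.494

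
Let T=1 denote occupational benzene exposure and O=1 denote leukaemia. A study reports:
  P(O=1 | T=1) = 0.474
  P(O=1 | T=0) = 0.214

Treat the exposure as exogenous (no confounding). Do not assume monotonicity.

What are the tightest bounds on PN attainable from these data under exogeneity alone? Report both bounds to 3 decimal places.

Let p₁ = 0.474, p₀ = 0.214.
Under exogeneity alone the bounds on PN are max{0,(p₁−p₀)/p₁} ≤ PN ≤ min{1,(1−p₀)/p₁}.
  lower = (p₁ − p₀)/p₁ = 0.26 / 0.474 ≈ 0.5485
  upper = min{1, (1 − p₀)/p₁} = 0.786 / 0.474 ≈ 1.6582 → capped at 1

0.549 ≤ PN ≤ 1.000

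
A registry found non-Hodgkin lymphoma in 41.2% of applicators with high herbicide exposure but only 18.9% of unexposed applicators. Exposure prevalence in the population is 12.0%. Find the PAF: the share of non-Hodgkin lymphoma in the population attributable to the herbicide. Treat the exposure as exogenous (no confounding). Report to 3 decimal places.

PAF ≈ 0.124

p₁ = 0.412, p₀ = 0.189.
Overall risk P(Y=1) = π·p₁ + (1−π)·p₀ = 0.12×0.412 + 0.88×0.189 = 0.21576.
Under exogeneity, PAF = [P(Y=1) − p₀] / P(Y=1).
PAF = (0.21576 − 0.189) / 0.21576 ≈ 0.1240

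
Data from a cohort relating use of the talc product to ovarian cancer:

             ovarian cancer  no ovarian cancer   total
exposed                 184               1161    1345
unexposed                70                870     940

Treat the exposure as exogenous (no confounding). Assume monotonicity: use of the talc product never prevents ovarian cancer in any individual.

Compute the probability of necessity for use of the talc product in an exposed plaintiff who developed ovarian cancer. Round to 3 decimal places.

p₁ = P(outcome | exposed) = 184/1345 = 0.1368
p₀ = P(outcome | unexposed) = 70/940 = 0.074468
Under exogeneity and monotonicity, PN = (p₁ − p₀)/p₁.
PN = (0.1368 − 0.074468) / 0.1368 ≈ 0.4557

PN ≈ 0.456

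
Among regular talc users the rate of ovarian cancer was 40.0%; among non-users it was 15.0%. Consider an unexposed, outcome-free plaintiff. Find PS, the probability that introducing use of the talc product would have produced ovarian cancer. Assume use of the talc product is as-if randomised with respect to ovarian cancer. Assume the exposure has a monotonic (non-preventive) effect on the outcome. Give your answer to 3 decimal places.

PS ≈ 0.294

p₁ = 0.4, p₀ = 0.15.
Under exogeneity and monotonicity, PS = (p₁ − p₀) / (1 − p₀).
PS = (0.4 − 0.15) / (1 − 0.15) = 0.25 / 0.85 ≈ 0.2941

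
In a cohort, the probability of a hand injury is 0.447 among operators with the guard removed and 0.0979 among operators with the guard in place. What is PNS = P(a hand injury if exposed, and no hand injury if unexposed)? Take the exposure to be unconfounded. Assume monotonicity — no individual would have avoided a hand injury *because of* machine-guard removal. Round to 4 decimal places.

PNS ≈ 0.3491

Let p₁ = 0.447, p₀ = 0.0979.
Under exogeneity and monotonicity, PNS = p₁ − p₀.
PNS = 0.447 − 0.0979 = 0.3491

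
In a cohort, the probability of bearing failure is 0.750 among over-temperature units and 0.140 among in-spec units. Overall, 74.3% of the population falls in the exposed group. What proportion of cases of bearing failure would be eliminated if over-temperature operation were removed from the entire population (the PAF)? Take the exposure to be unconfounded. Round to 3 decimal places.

PAF ≈ 0.764

Let p₁ = 0.75, p₀ = 0.14.
Overall risk P(Y=1) = π·p₁ + (1−π)·p₀ = 0.743×0.75 + 0.257×0.14 = 0.59323.
Under exogeneity, PAF = [P(Y=1) − p₀] / P(Y=1).
PAF = (0.59323 − 0.14) / 0.59323 ≈ 0.7640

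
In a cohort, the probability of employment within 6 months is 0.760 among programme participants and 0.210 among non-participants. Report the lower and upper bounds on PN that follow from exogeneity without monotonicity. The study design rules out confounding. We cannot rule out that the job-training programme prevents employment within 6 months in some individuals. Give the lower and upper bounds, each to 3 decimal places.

0.724 ≤ PN ≤ 1.000

Let p₁ = 0.76, p₀ = 0.21.
Under exogeneity alone the bounds on PN are max{0,(p₁−p₀)/p₁} ≤ PN ≤ min{1,(1−p₀)/p₁}.
  lower = (p₁ − p₀)/p₁ = 0.55 / 0.76 ≈ 0.7237
  upper = min{1, (1 − p₀)/p₁} = 0.79 / 0.76 ≈ 1.0395 → capped at 1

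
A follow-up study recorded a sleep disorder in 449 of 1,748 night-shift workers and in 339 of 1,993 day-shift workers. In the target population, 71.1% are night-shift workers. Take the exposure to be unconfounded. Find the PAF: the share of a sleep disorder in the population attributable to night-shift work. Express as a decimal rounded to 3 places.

PAF ≈ 0.266

p₁ = P(outcome | exposed) = 449/1748 = 0.25686
p₀ = P(outcome | unexposed) = 339/1993 = 0.1701
Overall risk P(Y=1) = π·p₁ + (1−π)·p₀ = 0.711×0.25686 + 0.289×0.1701 = 0.23179.
Under exogeneity, PAF = [P(Y=1) − p₀] / P(Y=1).
PAF = (0.23179 − 0.1701) / 0.23179 ≈ 0.2662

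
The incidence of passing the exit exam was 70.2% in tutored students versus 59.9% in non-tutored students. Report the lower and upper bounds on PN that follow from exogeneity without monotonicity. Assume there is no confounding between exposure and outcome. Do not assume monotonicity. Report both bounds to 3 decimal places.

p₁ = 0.702, p₀ = 0.599.
Under exogeneity alone the bounds on PN are max{0,(p₁−p₀)/p₁} ≤ PN ≤ min{1,(1−p₀)/p₁}.
  lower = (p₁ − p₀)/p₁ = 0.103 / 0.702 ≈ 0.1467
  upper = min{1, (1 − p₀)/p₁} = 0.401 / 0.702 ≈ 0.5712

0.147 ≤ PN ≤ 0.571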